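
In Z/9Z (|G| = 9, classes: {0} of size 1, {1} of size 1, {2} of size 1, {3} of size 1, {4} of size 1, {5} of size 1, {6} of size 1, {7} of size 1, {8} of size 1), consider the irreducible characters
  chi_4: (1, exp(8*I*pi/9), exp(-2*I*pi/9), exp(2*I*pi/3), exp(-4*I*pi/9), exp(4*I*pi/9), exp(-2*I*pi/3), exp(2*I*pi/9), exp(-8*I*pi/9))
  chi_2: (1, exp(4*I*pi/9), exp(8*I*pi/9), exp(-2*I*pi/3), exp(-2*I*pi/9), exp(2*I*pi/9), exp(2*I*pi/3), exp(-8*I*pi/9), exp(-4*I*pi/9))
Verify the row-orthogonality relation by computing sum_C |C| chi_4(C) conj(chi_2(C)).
Sum = 0; so <chi_4, chi_2> = 0 (distinct irreducibles are orthogonal).

Argument: Compute term by term over conjugacy classes (|C| * chi_4(C) * conj(chi_2(C))):
  1*(1)*conj(1) + 1*(exp(8*I*pi/9))*conj(exp(4*I*pi/9)) + 1*(exp(-2*I*pi/9))*conj(exp(8*I*pi/9)) + 1*(exp(2*I*pi/3))*conj(exp(-2*I*pi/3)) + 1*(exp(-4*I*pi/9))*conj(exp(-2*I*pi/9)) + 1*(exp(4*I*pi/9))*conj(exp(2*I*pi/9)) + 1*(exp(-2*I*pi/3))*conj(exp(2*I*pi/3)) + 1*(exp(2*I*pi/9))*conj(exp(-8*I*pi/9)) + 1*(exp(-8*I*pi/9))*conj(exp(-4*I*pi/9))
  = (1) + (exp(4*I*pi/9)) + (exp(8*I*pi/9)) + (exp(-2*I*pi/3)) + (exp(-2*I*pi/9)) + (exp(2*I*pi/9)) + (exp(2*I*pi/3)) + (exp(-8*I*pi/9)) + (exp(-4*I*pi/9))
  = 0.
(Exp terms are combined using exp(i*s)*conj(exp(i*t)) = exp(i*(s-t)), and sums of them are collapsed using the identity that for every m > 1 the m distinct m-th roots of unity sum to 0, e.g. 1 + exp(2*I*pi/3) + exp(-2*I*pi/3) = 0.)
Dividing by |G| = 9 gives 0/9 = 0, matching the row-orthogonality relation <chi_4, chi_2> = [chi_4 = chi_2].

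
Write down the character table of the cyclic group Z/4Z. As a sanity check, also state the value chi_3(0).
Character table of Z/4Z (irreps indexed chi_0,...,chi_3 with chi_k(m) = zeta_4^(k*m), zeta_4 = exp(2*pi*i/4)):
  irrep \ class  {0} (size 1)  {1} (size 1)  {2} (size 1)  {3} (size 1)
  chi_0          1             1             1             1           
  chi_1          1             I             -1            -I          
  chi_2          1             -1            1             -1          
  chi_3          1             -I            -1            I           

Spot check: chi_3(0) = zeta_4^(3*0) = zeta_4^0 = 1.

Justification: Z/4Z is abelian, so all 4 irreducible complex representations are 1-dimensional. They are given by chi_k(m) = zeta_4^(k*m) for k = 0,...,3. Row orthogonality: sum_m chi_k(m) conj(chi_l(m)) = 4 * [k = l].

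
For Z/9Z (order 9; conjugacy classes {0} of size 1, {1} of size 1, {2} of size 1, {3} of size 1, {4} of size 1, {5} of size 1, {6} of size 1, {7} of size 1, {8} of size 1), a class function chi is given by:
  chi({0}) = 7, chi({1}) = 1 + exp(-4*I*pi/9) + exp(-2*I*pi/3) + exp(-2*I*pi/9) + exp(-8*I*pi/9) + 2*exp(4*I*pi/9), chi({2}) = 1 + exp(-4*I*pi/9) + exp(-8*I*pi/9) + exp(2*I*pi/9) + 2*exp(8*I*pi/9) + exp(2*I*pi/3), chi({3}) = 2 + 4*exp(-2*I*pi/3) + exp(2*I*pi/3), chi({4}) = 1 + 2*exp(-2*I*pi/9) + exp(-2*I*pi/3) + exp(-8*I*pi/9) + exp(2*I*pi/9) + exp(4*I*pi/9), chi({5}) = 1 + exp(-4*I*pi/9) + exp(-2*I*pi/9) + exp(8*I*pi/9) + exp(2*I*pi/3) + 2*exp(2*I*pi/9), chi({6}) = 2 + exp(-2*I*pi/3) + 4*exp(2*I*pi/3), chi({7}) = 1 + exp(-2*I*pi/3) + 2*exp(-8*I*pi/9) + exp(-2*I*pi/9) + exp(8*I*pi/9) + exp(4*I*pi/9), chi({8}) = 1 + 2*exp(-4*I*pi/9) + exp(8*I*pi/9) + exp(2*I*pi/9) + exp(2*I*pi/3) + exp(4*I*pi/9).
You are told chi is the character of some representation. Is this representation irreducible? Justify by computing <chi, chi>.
Not irreducible (reducible): <chi, chi> = 9 > 1.

Justification: <chi, chi> = (1/|G|) sum_C |C| * |chi(C)|^2 = (1/9)[1*|7|^2 + 1*|1 + exp(-4*I*pi/9) + exp(-2*I*pi/3) + exp(-2*I*pi/9) + exp(-8*I*pi/9) + 2*exp(4*I*pi/9)|^2 + 1*|1 + exp(-4*I*pi/9) + exp(-8*I*pi/9) + exp(2*I*pi/9) + 2*exp(8*I*pi/9) + exp(2*I*pi/3)|^2 + 1*|2 + 4*exp(-2*I*pi/3) + exp(2*I*pi/3)|^2 + 1*|1 + 2*exp(-2*I*pi/9) + exp(-2*I*pi/3) + exp(-8*I*pi/9) + exp(2*I*pi/9) + exp(4*I*pi/9)|^2 + 1*|1 + exp(-4*I*pi/9) + exp(-2*I*pi/9) + exp(8*I*pi/9) + exp(2*I*pi/3) + 2*exp(2*I*pi/9)|^2 + 1*|2 + exp(-2*I*pi/3) + 4*exp(2*I*pi/3)|^2 + 1*|1 + exp(-2*I*pi/3) + 2*exp(-8*I*pi/9) + exp(-2*I*pi/9) + exp(8*I*pi/9) + exp(4*I*pi/9)|^2 + 1*|1 + 2*exp(-4*I*pi/9) + exp(8*I*pi/9) + exp(2*I*pi/9) + exp(2*I*pi/3) + exp(4*I*pi/9)|^2]
  = (1/9)[(49) + (9 + 6*exp(-2*I*pi/3) + 5*exp(-4*I*pi/9) + 4*exp(-2*I*pi/9) + 5*exp(-8*I*pi/9) + 5*exp(8*I*pi/9) + 4*exp(2*I*pi/9) + 5*exp(4*I*pi/9) + 6*exp(2*I*pi/3)) + (9 + 6*exp(-2*I*pi/3) + 4*exp(-4*I*pi/9) + 5*exp(-2*I*pi/9) + 5*exp(-8*I*pi/9) + 5*exp(8*I*pi/9) + 5*exp(2*I*pi/9) + 4*exp(4*I*pi/9) + 6*exp(2*I*pi/3)) + (7) + (9 + 6*exp(-2*I*pi/3) + 5*exp(-4*I*pi/9) + 5*exp(-2*I*pi/9) + 4*exp(-8*I*pi/9) + 4*exp(8*I*pi/9) + 5*exp(2*I*pi/9) + 5*exp(4*I*pi/9) + 6*exp(2*I*pi/3)) + (9 + 6*exp(-2*I*pi/3) + 5*exp(-4*I*pi/9) + 5*exp(-2*I*pi/9) + 4*exp(-8*I*pi/9) + 4*exp(8*I*pi/9) + 5*exp(2*I*pi/9) + 5*exp(4*I*pi/9) + 6*exp(2*I*pi/3)) + (7) + (9 + 6*exp(-2*I*pi/3) + 4*exp(-4*I*pi/9) + 5*exp(-2*I*pi/9) + 5*exp(-8*I*pi/9) + 5*exp(8*I*pi/9) + 5*exp(2*I*pi/9) + 4*exp(4*I*pi/9) + 6*exp(2*I*pi/3)) + (9 + 6*exp(-2*I*pi/3) + 5*exp(-4*I*pi/9) + 4*exp(-2*I*pi/9) + 5*exp(-8*I*pi/9) + 5*exp(8*I*pi/9) + 4*exp(2*I*pi/9) + 5*exp(4*I*pi/9) + 6*exp(2*I*pi/3))] = 81/9 = 9.
(Exp terms are combined using exp(i*s)*conj(exp(i*t)) = exp(i*(s-t)), and sums of them are collapsed using the identity that for every m > 1 the m distinct m-th roots of unity sum to 0, e.g. 1 + exp(2*I*pi/3) + exp(-2*I*pi/3) = 0.)
A character is irreducible iff <chi, chi> = 1, so this representation is reducible.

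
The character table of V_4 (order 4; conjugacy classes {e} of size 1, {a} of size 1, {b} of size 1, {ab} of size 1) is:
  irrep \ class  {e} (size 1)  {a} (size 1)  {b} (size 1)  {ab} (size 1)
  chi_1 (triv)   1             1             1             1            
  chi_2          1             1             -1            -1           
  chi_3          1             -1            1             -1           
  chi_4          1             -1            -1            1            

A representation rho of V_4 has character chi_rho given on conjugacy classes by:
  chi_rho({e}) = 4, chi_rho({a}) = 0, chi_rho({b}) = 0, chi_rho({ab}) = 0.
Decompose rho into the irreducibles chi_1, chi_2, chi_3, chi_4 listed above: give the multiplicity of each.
Multiplicities: chi_1: 1, chi_2: 1, chi_3: 1, chi_4: 1.

Proof sketch: Use <chi_rho, chi> = (1/|G|) sum_C |C| * chi_rho(C) * conj(chi(C)) with |G| = 4 for each irreducible chi in the table:
  <chi_rho, chi_1> = (1/4)[1*(4)*conj(1) + 1*(0)*conj(1) + 1*(0)*conj(1) + 1*(0)*conj(1)]
      = (1/4)[(4) + (0) + (0) + (0)] = 4/4 = 1
  <chi_rho, chi_2> = (1/4)[1*(4)*conj(1) + 1*(0)*conj(1) + 1*(0)*conj(-1) + 1*(0)*conj(-1)]
      = (1/4)[(4) + (0) + (0) + (0)] = 4/4 = 1
  <chi_rho, chi_3> = (1/4)[1*(4)*conj(1) + 1*(0)*conj(-1) + 1*(0)*conj(1) + 1*(0)*conj(-1)]
      = (1/4)[(4) + (0) + (0) + (0)] = 4/4 = 1
  <chi_rho, chi_4> = (1/4)[1*(4)*conj(1) + 1*(0)*conj(-1) + 1*(0)*conj(-1) + 1*(0)*conj(1)]
      = (1/4)[(4) + (0) + (0) + (0)] = 4/4 = 1
Dimension check: dim(rho) = sum (mult * dim) = 1*1 + 1*1 + 1*1 + 1*1 = 4 = chi_rho(e) = 4.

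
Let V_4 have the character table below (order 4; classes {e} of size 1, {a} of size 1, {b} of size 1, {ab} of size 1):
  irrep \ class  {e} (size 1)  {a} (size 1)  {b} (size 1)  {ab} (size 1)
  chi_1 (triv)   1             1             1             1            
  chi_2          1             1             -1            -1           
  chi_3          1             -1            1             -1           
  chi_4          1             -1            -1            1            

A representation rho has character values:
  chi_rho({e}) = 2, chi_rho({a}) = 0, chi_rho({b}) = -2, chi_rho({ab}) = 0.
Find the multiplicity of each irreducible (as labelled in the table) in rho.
Multiplicities: chi_1: 0, chi_2: 1, chi_3: 0, chi_4: 1.

Details: Use <chi_rho, chi> = (1/|G|) sum_C |C| * chi_rho(C) * conj(chi(C)) with |G| = 4 for each irreducible chi in the table:
  <chi_rho, chi_1> = (1/4)[1*(2)*conj(1) + 1*(0)*conj(1) + 1*(-2)*conj(1) + 1*(0)*conj(1)]
      = (1/4)[(2) + (0) + (-2) + (0)] = 0/4 = 0
  <chi_rho, chi_2> = (1/4)[1*(2)*conj(1) + 1*(0)*conj(1) + 1*(-2)*conj(-1) + 1*(0)*conj(-1)]
      = (1/4)[(2) + (0) + (2) + (0)] = 4/4 = 1
  <chi_rho, chi_3> = (1/4)[1*(2)*conj(1) + 1*(0)*conj(-1) + 1*(-2)*conj(1) + 1*(0)*conj(-1)]
      = (1/4)[(2) + (0) + (-2) + (0)] = 0/4 = 0
  <chi_rho, chi_4> = (1/4)[1*(2)*conj(1) + 1*(0)*conj(-1) + 1*(-2)*conj(-1) + 1*(0)*conj(1)]
      = (1/4)[(2) + (0) + (2) + (0)] = 4/4 = 1
Dimension check: dim(rho) = sum (mult * dim) = 0*1 + 1*1 + 0*1 + 1*1 = 2 = chi_rho(e) = 2.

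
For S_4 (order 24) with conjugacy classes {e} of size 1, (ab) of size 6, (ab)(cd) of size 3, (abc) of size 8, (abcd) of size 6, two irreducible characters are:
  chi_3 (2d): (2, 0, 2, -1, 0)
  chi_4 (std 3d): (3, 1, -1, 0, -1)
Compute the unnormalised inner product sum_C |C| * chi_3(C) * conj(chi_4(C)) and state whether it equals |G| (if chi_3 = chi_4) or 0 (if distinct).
Sum = 0; so <chi_3, chi_4> = 0 (distinct irreducibles are orthogonal).

Compute term by term over conjugacy classes (|C| * chi_3(C) * conj(chi_4(C))):
  1*(2)*conj(3) + 6*(0)*conj(1) + 3*(2)*conj(-1) + 8*(-1)*conj(0) + 6*(0)*conj(-1)
  = (6) + (0) + (-6) + (0) + (0)
  = 0.
Dividing by |G| = 24 gives 0/24 = 0, matching the row-orthogonality relation <chi_3, chi_4> = [chi_3 = chi_4].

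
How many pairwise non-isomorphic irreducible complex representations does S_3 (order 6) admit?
3

The number of irreducible complex representations of a finite group equals its number of conjugacy classes. Conjugacy classes in S_3 correspond to cycle types, i.e. partitions of 3; there are p(3) = 3 of them, so S_3 (order 6) has exactly 3 irreducible complex representations.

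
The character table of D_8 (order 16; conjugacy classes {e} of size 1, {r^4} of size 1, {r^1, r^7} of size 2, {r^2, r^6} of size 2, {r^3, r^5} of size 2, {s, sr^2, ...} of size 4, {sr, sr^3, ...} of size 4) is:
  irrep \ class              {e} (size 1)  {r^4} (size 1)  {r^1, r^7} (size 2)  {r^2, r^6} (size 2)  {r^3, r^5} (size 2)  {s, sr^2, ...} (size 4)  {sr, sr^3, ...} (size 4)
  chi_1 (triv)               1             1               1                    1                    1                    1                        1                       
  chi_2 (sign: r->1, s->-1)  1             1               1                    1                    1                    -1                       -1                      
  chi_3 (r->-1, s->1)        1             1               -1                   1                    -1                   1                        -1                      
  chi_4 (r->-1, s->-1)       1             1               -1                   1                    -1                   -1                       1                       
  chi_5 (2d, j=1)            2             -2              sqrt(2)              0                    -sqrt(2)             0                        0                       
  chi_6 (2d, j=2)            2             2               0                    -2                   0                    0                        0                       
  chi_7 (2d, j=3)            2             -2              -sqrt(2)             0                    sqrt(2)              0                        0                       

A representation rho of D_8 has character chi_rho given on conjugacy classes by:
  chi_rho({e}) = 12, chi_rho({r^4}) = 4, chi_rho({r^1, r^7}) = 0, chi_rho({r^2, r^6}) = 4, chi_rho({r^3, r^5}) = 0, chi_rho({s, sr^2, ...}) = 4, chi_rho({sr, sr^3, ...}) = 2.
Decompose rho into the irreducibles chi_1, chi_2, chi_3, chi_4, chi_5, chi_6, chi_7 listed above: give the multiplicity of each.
Multiplicities: chi_1: 3, chi_2: 0, chi_3: 2, chi_4: 1, chi_5: 1, chi_6: 1, chi_7: 1.

Details: Use <chi_rho, chi> = (1/|G|) sum_C |C| * chi_rho(C) * conj(chi(C)) with |G| = 16 for each irreducible chi in the table:
  <chi_rho, chi_1> = (1/16)[1*(12)*conj(1) + 1*(4)*conj(1) + 2*(0)*conj(1) + 2*(4)*conj(1) + 2*(0)*conj(1) + 4*(4)*conj(1) + 4*(2)*conj(1)]
      = (1/16)[(12) + (4) + (0) + (8) + (0) + (16) + (8)] = 48/16 = 3
  <chi_rho, chi_2> = (1/16)[1*(12)*conj(1) + 1*(4)*conj(1) + 2*(0)*conj(1) + 2*(4)*conj(1) + 2*(0)*conj(1) + 4*(4)*conj(-1) + 4*(2)*conj(-1)]
      = (1/16)[(12) + (4) + (0) + (8) + (0) + (-16) + (-8)] = 0/16 = 0
  <chi_rho, chi_3> = (1/16)[1*(12)*conj(1) + 1*(4)*conj(1) + 2*(0)*conj(-1) + 2*(4)*conj(1) + 2*(0)*conj(-1) + 4*(4)*conj(1) + 4*(2)*conj(-1)]
      = (1/16)[(12) + (4) + (0) + (8) + (0) + (16) + (-8)] = 32/16 = 2
  <chi_rho, chi_4> = (1/16)[1*(12)*conj(1) + 1*(4)*conj(1) + 2*(0)*conj(-1) + 2*(4)*conj(1) + 2*(0)*conj(-1) + 4*(4)*conj(-1) + 4*(2)*conj(1)]
      = (1/16)[(12) + (4) + (0) + (8) + (0) + (-16) + (8)] = 16/16 = 1
  <chi_rho, chi_5> = (1/16)[1*(12)*conj(2) + 1*(4)*conj(-2) + 2*(0)*conj(sqrt(2)) + 2*(4)*conj(0) + 2*(0)*conj(-sqrt(2)) + 4*(4)*conj(0) + 4*(2)*conj(0)]
      = (1/16)[(24) + (-8) + (0) + (0) + (0) + (0) + (0)] = 16/16 = 1
  <chi_rho, chi_6> = (1/16)[1*(12)*conj(2) + 1*(4)*conj(2) + 2*(0)*conj(0) + 2*(4)*conj(-2) + 2*(0)*conj(0) + 4*(4)*conj(0) + 4*(2)*conj(0)]
      = (1/16)[(24) + (8) + (0) + (-16) + (0) + (0) + (0)] = 16/16 = 1
  <chi_rho, chi_7> = (1/16)[1*(12)*conj(2) + 1*(4)*conj(-2) + 2*(0)*conj(-sqrt(2)) + 2*(4)*conj(0) + 2*(0)*conj(sqrt(2)) + 4*(4)*conj(0) + 4*(2)*conj(0)]
      = (1/16)[(24) + (-8) + (0) + (0) + (0) + (0) + (0)] = 16/16 = 1
Dimension check: dim(rho) = sum (mult * dim) = 3*1 + 0*1 + 2*1 + 1*1 + 1*2 + 1*2 + 1*2 = 12 = chi_rho(e) = 12.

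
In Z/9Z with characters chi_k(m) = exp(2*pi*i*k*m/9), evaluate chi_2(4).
chi_2(4) = zeta_9^8 = exp(-2*I*pi/9)

Proof sketch: chi_2(4) = zeta_9^(2*4) = zeta_9^8. Since zeta_9^9 = 1, this equals zeta_9^8 = exp(2*pi*i*8/9) = exp(-2*I*pi/9).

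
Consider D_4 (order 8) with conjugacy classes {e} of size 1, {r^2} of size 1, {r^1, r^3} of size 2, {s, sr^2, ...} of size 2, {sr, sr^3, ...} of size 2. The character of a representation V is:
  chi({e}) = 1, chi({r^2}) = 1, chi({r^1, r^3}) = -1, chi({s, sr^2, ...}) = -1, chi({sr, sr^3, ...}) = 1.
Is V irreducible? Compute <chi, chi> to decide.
Irreducible: <chi, chi> = 1.

Proof sketch: <chi, chi> = (1/|G|) sum_C |C| * |chi(C)|^2 = (1/8)[1*|1|^2 + 1*|1|^2 + 2*|-1|^2 + 2*|-1|^2 + 2*|1|^2]
  = (1/8)[(1) + (1) + (2) + (2) + (2)] = 8/8 = 1.
A character is irreducible iff <chi, chi> = 1, so this representation is irreducible.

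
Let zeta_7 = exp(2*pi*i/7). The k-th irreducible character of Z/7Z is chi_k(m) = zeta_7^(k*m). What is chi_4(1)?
chi_4(1) = zeta_7^4 = exp(-6*I*pi/7)

Explanation: chi_4(1) = zeta_7^(4*1) = zeta_7^4. Since zeta_7^7 = 1, this equals zeta_7^4 = exp(2*pi*i*4/7) = exp(-6*I*pi/7).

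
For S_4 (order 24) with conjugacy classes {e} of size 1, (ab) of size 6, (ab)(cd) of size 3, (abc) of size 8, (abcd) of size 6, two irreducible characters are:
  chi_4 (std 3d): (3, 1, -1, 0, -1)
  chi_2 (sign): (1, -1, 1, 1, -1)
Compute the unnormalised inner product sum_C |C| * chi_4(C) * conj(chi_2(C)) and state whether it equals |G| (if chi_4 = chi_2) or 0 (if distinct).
Sum = 0; so <chi_4, chi_2> = 0 (distinct irreducibles are orthogonal).

Derivation: Compute term by term over conjugacy classes (|C| * chi_4(C) * conj(chi_2(C))):
  1*(3)*conj(1) + 6*(1)*conj(-1) + 3*(-1)*conj(1) + 8*(0)*conj(1) + 6*(-1)*conj(-1)
  = (3) + (-6) + (-3) + (0) + (6)
  = 0.
Dividing by |G| = 24 gives 0/24 = 0, matching the row-orthogonality relation <chi_4, chi_2> = [chi_4 = chi_2].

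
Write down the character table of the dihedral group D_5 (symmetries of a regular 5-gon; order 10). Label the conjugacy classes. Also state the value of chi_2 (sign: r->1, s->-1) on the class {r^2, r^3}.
Conjugacy classes: {e} of size 1, {r^1, r^4} of size 2, {r^2, r^3} of size 2, {s, sr, ..., sr^4} of size 5.
Character table:
  irrep \ class              {e} (size 1)  {r^1, r^4} (size 2)  {r^2, r^3} (size 2)  {s, sr, ..., sr^4} (size 5)
  chi_1 (triv)               1             1                    1                    1                          
  chi_2 (sign: r->1, s->-1)  1             1                    1                    -1                         
  chi_3 (2d, j=1)            2             -1/2 + sqrt(5)/2     -sqrt(5)/2 - 1/2     0                          
  chi_4 (2d, j=2)            2             -sqrt(5)/2 - 1/2     -1/2 + sqrt(5)/2     0                          

Spot check: chi_2 (sign: r->1, s->-1) on {r^2, r^3} = 1.

D_5 has order 2*5 = 10 with 4 conjugacy classes, hence 4 irreducibles. Sum of squared dims 1 + 1 + 4 + 4 = 10 = |G|. Linear characters come from the abelianisation; the 2-dimensional irreps have character r^k -> 2*cos(2*pi*j*k/5), reflections -> 0.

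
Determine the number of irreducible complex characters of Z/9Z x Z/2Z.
18

Solution. The number of irreducible complex representations of a finite group equals its number of conjugacy classes. Z/9Z x Z/2Z is abelian of order 18, so every element is its own conjugacy class: 18 classes, so Z/9Z x Z/2Z (order 18) has exactly 18 irreducible complex representations.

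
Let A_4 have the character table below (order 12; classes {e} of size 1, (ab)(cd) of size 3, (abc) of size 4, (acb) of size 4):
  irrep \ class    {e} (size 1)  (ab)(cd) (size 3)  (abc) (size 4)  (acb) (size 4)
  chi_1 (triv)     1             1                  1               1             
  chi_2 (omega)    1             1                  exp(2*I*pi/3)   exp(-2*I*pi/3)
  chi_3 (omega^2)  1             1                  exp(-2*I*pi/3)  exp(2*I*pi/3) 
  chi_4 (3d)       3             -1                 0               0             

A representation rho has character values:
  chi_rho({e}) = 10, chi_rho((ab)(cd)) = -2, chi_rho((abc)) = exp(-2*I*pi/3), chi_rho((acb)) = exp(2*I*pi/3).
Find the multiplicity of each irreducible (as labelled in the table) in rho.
Multiplicities: chi_1: 0, chi_2: 0, chi_3: 1, chi_4: 3.

Working: Use <chi_rho, chi> = (1/|G|) sum_C |C| * chi_rho(C) * conj(chi(C)) with |G| = 12 for each irreducible chi in the table:
  <chi_rho, chi_1> = (1/12)[1*(10)*conj(1) + 3*(-2)*conj(1) + 4*(exp(-2*I*pi/3))*conj(1) + 4*(exp(2*I*pi/3))*conj(1)]
      = (1/12)[(10) + (-6) + (4*exp(-2*I*pi/3)) + (4*exp(2*I*pi/3))] = 0/12 = 0
  <chi_rho, chi_2> = (1/12)[1*(10)*conj(1) + 3*(-2)*conj(1) + 4*(exp(-2*I*pi/3))*conj(exp(2*I*pi/3)) + 4*(exp(2*I*pi/3))*conj(exp(-2*I*pi/3))]
      = (1/12)[(10) + (-6) + (4*exp(2*I*pi/3)) + (4*exp(-2*I*pi/3))] = 0/12 = 0
  <chi_rho, chi_3> = (1/12)[1*(10)*conj(1) + 3*(-2)*conj(1) + 4*(exp(-2*I*pi/3))*conj(exp(-2*I*pi/3)) + 4*(exp(2*I*pi/3))*conj(exp(2*I*pi/3))]
      = (1/12)[(10) + (-6) + (4) + (4)] = 12/12 = 1
  <chi_rho, chi_4> = (1/12)[1*(10)*conj(3) + 3*(-2)*conj(-1) + 4*(exp(-2*I*pi/3))*conj(0) + 4*(exp(2*I*pi/3))*conj(0)]
      = (1/12)[(30) + (6) + (0) + (0)] = 36/12 = 3
(Exp terms are combined using exp(i*s)*conj(exp(i*t)) = exp(i*(s-t)), and sums of them are collapsed using the identity that for every m > 1 the m distinct m-th roots of unity sum to 0, e.g. 1 + exp(2*I*pi/3) + exp(-2*I*pi/3) = 0.)
Dimension check: dim(rho) = sum (mult * dim) = 0*1 + 0*1 + 1*1 + 3*3 = 10 = chi_rho(e) = 10.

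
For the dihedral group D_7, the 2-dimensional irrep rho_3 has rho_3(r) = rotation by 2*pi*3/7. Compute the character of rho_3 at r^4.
chi_{rho_3}(r^4) = 2*cos(2*pi*3*4/7) = -2*cos(3*pi/7)

Explanation: rho_3(r^4) is rotation by angle 2*pi*3*4/7, whose trace is 2*cos(2*pi*3*4/7) = -2*cos(3*pi/7).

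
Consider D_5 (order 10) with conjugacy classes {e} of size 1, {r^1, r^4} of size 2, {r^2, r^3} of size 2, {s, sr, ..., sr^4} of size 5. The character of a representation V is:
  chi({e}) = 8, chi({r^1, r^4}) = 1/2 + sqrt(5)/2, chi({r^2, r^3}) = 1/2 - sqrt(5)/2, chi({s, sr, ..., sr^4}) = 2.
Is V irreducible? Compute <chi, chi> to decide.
Not irreducible (reducible): <chi, chi> = 9 > 1.

Argument: <chi, chi> = (1/|G|) sum_C |C| * |chi(C)|^2 = (1/10)[1*|8|^2 + 2*|1/2 + sqrt(5)/2|^2 + 2*|1/2 - sqrt(5)/2|^2 + 5*|2|^2]
  = (1/10)[(64) + (sqrt(5) + 3) + (3 - sqrt(5)) + (20)] = 90/10 = 9.
A character is irreducible iff <chi, chi> = 1, so this representation is reducible.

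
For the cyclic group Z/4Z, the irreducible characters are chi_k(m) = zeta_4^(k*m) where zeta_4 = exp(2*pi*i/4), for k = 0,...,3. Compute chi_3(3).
chi_3(3) = zeta_4^9 = I

Why: chi_3(3) = zeta_4^(3*3) = zeta_4^9. Since zeta_4^4 = 1, this equals zeta_4^1 = exp(2*pi*i*1/4) = I.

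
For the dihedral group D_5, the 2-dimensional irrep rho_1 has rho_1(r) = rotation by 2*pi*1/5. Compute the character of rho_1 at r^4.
chi_{rho_1}(r^4) = 2*cos(2*pi*1*4/5) = -1/2 + sqrt(5)/2

Reasoning: rho_1(r^4) is rotation by angle 2*pi*1*4/5, whose trace is 2*cos(2*pi*1*4/5) = -1/2 + sqrt(5)/2.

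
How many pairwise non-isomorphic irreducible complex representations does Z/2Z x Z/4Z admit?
8

Justification: The number of irreducible complex representations of a finite group equals its number of conjugacy classes. Z/2Z x Z/4Z is abelian of order 8, so every element is its own conjugacy class: 8 classes, so Z/2Z x Z/4Z (order 8) has exactly 8 irreducible complex representations.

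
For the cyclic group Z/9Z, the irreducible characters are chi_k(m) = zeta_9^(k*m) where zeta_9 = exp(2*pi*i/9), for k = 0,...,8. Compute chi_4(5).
chi_4(5) = zeta_9^20 = exp(4*I*pi/9)

Proof sketch: chi_4(5) = zeta_9^(4*5) = zeta_9^20. Since zeta_9^9 = 1, this equals zeta_9^2 = exp(2*pi*i*2/9) = exp(4*I*pi/9).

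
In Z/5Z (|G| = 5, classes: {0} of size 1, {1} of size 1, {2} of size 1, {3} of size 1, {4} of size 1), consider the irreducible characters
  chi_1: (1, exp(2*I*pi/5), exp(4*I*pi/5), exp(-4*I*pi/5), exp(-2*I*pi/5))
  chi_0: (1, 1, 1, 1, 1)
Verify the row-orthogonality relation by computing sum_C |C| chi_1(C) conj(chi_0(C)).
Sum = 0; so <chi_1, chi_0> = 0 (distinct irreducibles are orthogonal).

Solution. Compute term by term over conjugacy classes (|C| * chi_1(C) * conj(chi_0(C))):
  1*(1)*conj(1) + 1*(exp(2*I*pi/5))*conj(1) + 1*(exp(4*I*pi/5))*conj(1) + 1*(exp(-4*I*pi/5))*conj(1) + 1*(exp(-2*I*pi/5))*conj(1)
  = (1) + (exp(2*I*pi/5)) + (exp(4*I*pi/5)) + (exp(-4*I*pi/5)) + (exp(-2*I*pi/5))
  = 0.
(Exp terms are combined using exp(i*s)*conj(exp(i*t)) = exp(i*(s-t)), and sums of them are collapsed using the identity that for every m > 1 the m distinct m-th roots of unity sum to 0, e.g. 1 + exp(2*I*pi/3) + exp(-2*I*pi/3) = 0.)
Dividing by |G| = 5 gives 0/5 = 0, matching the row-orthogonality relation <chi_1, chi_0> = [chi_1 = chi_0].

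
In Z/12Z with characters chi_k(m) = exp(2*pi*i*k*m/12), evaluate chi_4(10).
chi_4(10) = zeta_12^40 = exp(2*I*pi/3)

Argument: chi_4(10) = zeta_12^(4*10) = zeta_12^40. Since zeta_12^12 = 1, this equals zeta_12^4 = exp(2*pi*i*4/12) = exp(2*I*pi/3).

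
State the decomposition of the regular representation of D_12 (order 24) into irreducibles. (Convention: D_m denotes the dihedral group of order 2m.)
Each irreducible V_i of dimension d_i appears with multiplicity d_i, i.e. rho_reg = (direct sum over all irreducibles V_i) d_i V_i. The irreducible dimensions for D_12 are 1, 1, 1, 1, 2, 2, 2, 2, 2: 4 irreducibles of dimension 1, each with multiplicity 1; 5 irreducibles of dimension 2, each with multiplicity 2. Total dimension 4*1*1 + 5*2*2 = 24 = |G|.

Details: General theorem: in the regular representation of a finite group G, each irreducible appears with multiplicity equal to its dimension. Check: dim(rho_reg) = sum d_i^2 = 1 + 1 + 1 + 1 + 4 + 4 + 4 + 4 + 4 = 24 = |G|.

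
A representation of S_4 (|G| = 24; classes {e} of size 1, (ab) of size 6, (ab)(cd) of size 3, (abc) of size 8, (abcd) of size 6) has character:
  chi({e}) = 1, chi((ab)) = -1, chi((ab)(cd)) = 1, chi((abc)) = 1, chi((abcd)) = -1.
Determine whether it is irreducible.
Irreducible: <chi, chi> = 1.

Reasoning: <chi, chi> = (1/|G|) sum_C |C| * |chi(C)|^2 = (1/24)[1*|1|^2 + 6*|-1|^2 + 3*|1|^2 + 8*|1|^2 + 6*|-1|^2]
  = (1/24)[(1) + (6) + (3) + (8) + (6)] = 24/24 = 1.
A character is irreducible iff <chi, chi> = 1, so this representation is irreducible.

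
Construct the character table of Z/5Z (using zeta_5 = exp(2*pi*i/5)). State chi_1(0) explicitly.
Character table of Z/5Z (irreps indexed chi_0,...,chi_4 with chi_k(m) = zeta_5^(k*m), zeta_5 = exp(2*pi*i/5)):
  irrep \ class  {0} (size 1)  {1} (size 1)    {2} (size 1)    {3} (size 1)    {4} (size 1)  
  chi_0          1             1               1               1               1             
  chi_1          1             exp(2*I*pi/5)   exp(4*I*pi/5)   exp(-4*I*pi/5)  exp(-2*I*pi/5)
  chi_2          1             exp(4*I*pi/5)   exp(-2*I*pi/5)  exp(2*I*pi/5)   exp(-4*I*pi/5)
  chi_3          1             exp(-4*I*pi/5)  exp(2*I*pi/5)   exp(-2*I*pi/5)  exp(4*I*pi/5) 
  chi_4          1             exp(-2*I*pi/5)  exp(-4*I*pi/5)  exp(4*I*pi/5)   exp(2*I*pi/5) 

Spot check: chi_1(0) = zeta_5^(1*0) = zeta_5^0 = 1.

Why: Z/5Z is abelian, so all 5 irreducible complex representations are 1-dimensional. They are given by chi_k(m) = zeta_5^(k*m) for k = 0,...,4. Row orthogonality: sum_m chi_k(m) conj(chi_l(m)) = 5 * [k = l].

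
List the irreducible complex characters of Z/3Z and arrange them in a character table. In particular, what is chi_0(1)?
Character table of Z/3Z (irreps indexed chi_0,...,chi_2 with chi_k(m) = zeta_3^(k*m), zeta_3 = exp(2*pi*i/3)):
  irrep \ class  {0} (size 1)  {1} (size 1)    {2} (size 1)  
  chi_0          1             1               1             
  chi_1          1             exp(2*I*pi/3)   exp(-2*I*pi/3)
  chi_2          1             exp(-2*I*pi/3)  exp(2*I*pi/3) 

Spot check: chi_0(1) = zeta_3^(0*1) = zeta_3^0 = 1.

Why: Z/3Z is abelian, so all 3 irreducible complex representations are 1-dimensional. They are given by chi_k(m) = zeta_3^(k*m) for k = 0,...,2. Row orthogonality: sum_m chi_k(m) conj(chi_l(m)) = 3 * [k = l].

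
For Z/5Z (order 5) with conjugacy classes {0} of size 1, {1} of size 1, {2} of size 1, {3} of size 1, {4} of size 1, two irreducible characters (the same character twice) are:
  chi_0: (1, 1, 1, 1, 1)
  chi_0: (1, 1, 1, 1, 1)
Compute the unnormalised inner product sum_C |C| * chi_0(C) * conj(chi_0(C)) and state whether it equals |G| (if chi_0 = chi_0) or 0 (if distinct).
Sum = 5 = |G| = 5; so <chi_0, chi_0> = 1 (norm-1 confirms irreducibility).

Argument: Compute term by term over conjugacy classes (|C| * chi_0(C) * conj(chi_0(C))):
  1*(1)*conj(1) + 1*(1)*conj(1) + 1*(1)*conj(1) + 1*(1)*conj(1) + 1*(1)*conj(1)
  = (1) + (1) + (1) + (1) + (1)
  = 5.
(Exp terms are combined using exp(i*s)*conj(exp(i*t)) = exp(i*(s-t)), and sums of them are collapsed using the identity that for every m > 1 the m distinct m-th roots of unity sum to 0, e.g. 1 + exp(2*I*pi/3) + exp(-2*I*pi/3) = 0.)
Dividing by |G| = 5 gives 5/5 = 1, matching the row-orthogonality relation <chi_0, chi_0> = [chi_0 = chi_0].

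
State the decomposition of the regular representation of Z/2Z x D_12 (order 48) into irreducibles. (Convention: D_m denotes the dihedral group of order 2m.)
Each irreducible V_i of dimension d_i appears with multiplicity d_i, i.e. rho_reg = (direct sum over all irreducibles V_i) d_i V_i. The irreducible dimensions for Z/2Z x D_12 are 1, 1, 1, 1, 1, 1, 1, 1, 2, 2, 2, 2, 2, 2, 2, 2, 2, 2: 8 irreducibles of dimension 1, each with multiplicity 1; 10 irreducibles of dimension 2, each with multiplicity 2. Total dimension 8*1*1 + 10*2*2 = 48 = |G|.

Explanation: General theorem: in the regular representation of a finite group G, each irreducible appears with multiplicity equal to its dimension. Check: dim(rho_reg) = sum d_i^2 = 1 + 1 + 1 + 1 + 1 + 1 + 1 + 1 + 4 + 4 + 4 + 4 + 4 + 4 + 4 + 4 + 4 + 4 = 48 = |G|.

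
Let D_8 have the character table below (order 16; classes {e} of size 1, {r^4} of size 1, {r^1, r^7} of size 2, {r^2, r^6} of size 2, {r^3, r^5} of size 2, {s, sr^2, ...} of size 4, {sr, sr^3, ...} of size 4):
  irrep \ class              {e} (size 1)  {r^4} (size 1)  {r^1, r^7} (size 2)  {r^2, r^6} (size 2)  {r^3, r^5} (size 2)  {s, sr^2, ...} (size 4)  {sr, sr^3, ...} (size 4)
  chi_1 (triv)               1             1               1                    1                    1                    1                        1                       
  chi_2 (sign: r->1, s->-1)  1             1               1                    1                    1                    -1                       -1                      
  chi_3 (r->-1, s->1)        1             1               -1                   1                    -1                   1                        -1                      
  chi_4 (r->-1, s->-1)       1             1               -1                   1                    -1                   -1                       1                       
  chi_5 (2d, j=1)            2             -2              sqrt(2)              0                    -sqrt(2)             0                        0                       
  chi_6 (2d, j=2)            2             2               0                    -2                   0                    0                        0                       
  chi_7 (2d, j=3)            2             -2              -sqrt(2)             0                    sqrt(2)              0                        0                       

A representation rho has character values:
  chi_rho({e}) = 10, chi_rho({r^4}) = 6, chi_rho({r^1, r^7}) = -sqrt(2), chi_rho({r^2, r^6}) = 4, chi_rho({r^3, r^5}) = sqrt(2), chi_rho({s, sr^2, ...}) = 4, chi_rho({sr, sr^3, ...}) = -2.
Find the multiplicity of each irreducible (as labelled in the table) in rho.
Multiplicities: chi_1: 2, chi_2: 1, chi_3: 3, chi_4: 0, chi_5: 0, chi_6: 1, chi_7: 1.

Solution. Use <chi_rho, chi> = (1/|G|) sum_C |C| * chi_rho(C) * conj(chi(C)) with |G| = 16 for each irreducible chi in the table:
  <chi_rho, chi_1> = (1/16)[1*(10)*conj(1) + 1*(6)*conj(1) + 2*(-sqrt(2))*conj(1) + 2*(4)*conj(1) + 2*(sqrt(2))*conj(1) + 4*(4)*conj(1) + 4*(-2)*conj(1)]
      = (1/16)[(10) + (6) + (-2*sqrt(2)) + (8) + (2*sqrt(2)) + (16) + (-8)] = 32/16 = 2
  <chi_rho, chi_2> = (1/16)[1*(10)*conj(1) + 1*(6)*conj(1) + 2*(-sqrt(2))*conj(1) + 2*(4)*conj(1) + 2*(sqrt(2))*conj(1) + 4*(4)*conj(-1) + 4*(-2)*conj(-1)]
      = (1/16)[(10) + (6) + (-2*sqrt(2)) + (8) + (2*sqrt(2)) + (-16) + (8)] = 16/16 = 1
  <chi_rho, chi_3> = (1/16)[1*(10)*conj(1) + 1*(6)*conj(1) + 2*(-sqrt(2))*conj(-1) + 2*(4)*conj(1) + 2*(sqrt(2))*conj(-1) + 4*(4)*conj(1) + 4*(-2)*conj(-1)]
      = (1/16)[(10) + (6) + (2*sqrt(2)) + (8) + (-2*sqrt(2)) + (16) + (8)] = 48/16 = 3
  <chi_rho, chi_4> = (1/16)[1*(10)*conj(1) + 1*(6)*conj(1) + 2*(-sqrt(2))*conj(-1) + 2*(4)*conj(1) + 2*(sqrt(2))*conj(-1) + 4*(4)*conj(-1) + 4*(-2)*conj(1)]
      = (1/16)[(10) + (6) + (2*sqrt(2)) + (8) + (-2*sqrt(2)) + (-16) + (-8)] = 0/16 = 0
  <chi_rho, chi_5> = (1/16)[1*(10)*conj(2) + 1*(6)*conj(-2) + 2*(-sqrt(2))*conj(sqrt(2)) + 2*(4)*conj(0) + 2*(sqrt(2))*conj(-sqrt(2)) + 4*(4)*conj(0) + 4*(-2)*conj(0)]
      = (1/16)[(20) + (-12) + (-4) + (0) + (-4) + (0) + (0)] = 0/16 = 0
  <chi_rho, chi_6> = (1/16)[1*(10)*conj(2) + 1*(6)*conj(2) + 2*(-sqrt(2))*conj(0) + 2*(4)*conj(-2) + 2*(sqrt(2))*conj(0) + 4*(4)*conj(0) + 4*(-2)*conj(0)]
      = (1/16)[(20) + (12) + (0) + (-16) + (0) + (0) + (0)] = 16/16 = 1
  <chi_rho, chi_7> = (1/16)[1*(10)*conj(2) + 1*(6)*conj(-2) + 2*(-sqrt(2))*conj(-sqrt(2)) + 2*(4)*conj(0) + 2*(sqrt(2))*conj(sqrt(2)) + 4*(4)*conj(0) + 4*(-2)*conj(0)]
      = (1/16)[(20) + (-12) + (4) + (0) + (4) + (0) + (0)] = 16/16 = 1
Dimension check: dim(rho) = sum (mult * dim) = 2*1 + 1*1 + 3*1 + 0*1 + 0*2 + 1*2 + 1*2 = 10 = chi_rho(e) = 10.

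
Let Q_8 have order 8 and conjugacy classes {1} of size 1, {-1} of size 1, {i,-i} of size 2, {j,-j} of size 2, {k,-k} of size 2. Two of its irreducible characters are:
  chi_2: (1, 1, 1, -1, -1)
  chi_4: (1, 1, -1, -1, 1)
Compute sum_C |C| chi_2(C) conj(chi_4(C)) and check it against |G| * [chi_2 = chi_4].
Sum = 0; so <chi_2, chi_4> = 0 (distinct irreducibles are orthogonal).

Working: Compute term by term over conjugacy classes (|C| * chi_2(C) * conj(chi_4(C))):
  1*(1)*conj(1) + 1*(1)*conj(1) + 2*(1)*conj(-1) + 2*(-1)*conj(-1) + 2*(-1)*conj(1)
  = (1) + (1) + (-2) + (2) + (-2)
  = 0.
Dividing by |G| = 8 gives 0/8 = 0, matching the row-orthogonality relation <chi_2, chi_4> = [chi_2 = chi_4].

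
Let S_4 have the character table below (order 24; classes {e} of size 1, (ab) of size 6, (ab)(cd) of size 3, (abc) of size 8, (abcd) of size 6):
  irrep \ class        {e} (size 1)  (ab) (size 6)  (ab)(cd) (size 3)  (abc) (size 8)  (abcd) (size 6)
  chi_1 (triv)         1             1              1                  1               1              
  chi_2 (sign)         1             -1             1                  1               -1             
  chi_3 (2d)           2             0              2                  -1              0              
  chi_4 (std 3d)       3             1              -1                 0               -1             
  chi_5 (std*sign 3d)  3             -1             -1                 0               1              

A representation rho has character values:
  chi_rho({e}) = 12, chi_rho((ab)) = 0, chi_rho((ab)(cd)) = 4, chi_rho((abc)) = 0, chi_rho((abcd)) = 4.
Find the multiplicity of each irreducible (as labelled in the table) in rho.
Multiplicities: chi_1: 2, chi_2: 0, chi_3: 2, chi_4: 0, chi_5: 2.

Details: Use <chi_rho, chi> = (1/|G|) sum_C |C| * chi_rho(C) * conj(chi(C)) with |G| = 24 for each irreducible chi in the table:
  <chi_rho, chi_1> = (1/24)[1*(12)*conj(1) + 6*(0)*conj(1) + 3*(4)*conj(1) + 8*(0)*conj(1) + 6*(4)*conj(1)]
      = (1/24)[(12) + (0) + (12) + (0) + (24)] = 48/24 = 2
  <chi_rho, chi_2> = (1/24)[1*(12)*conj(1) + 6*(0)*conj(-1) + 3*(4)*conj(1) + 8*(0)*conj(1) + 6*(4)*conj(-1)]
      = (1/24)[(12) + (0) + (12) + (0) + (-24)] = 0/24 = 0
  <chi_rho, chi_3> = (1/24)[1*(12)*conj(2) + 6*(0)*conj(0) + 3*(4)*conj(2) + 8*(0)*conj(-1) + 6*(4)*conj(0)]
      = (1/24)[(24) + (0) + (24) + (0) + (0)] = 48/24 = 2
  <chi_rho, chi_4> = (1/24)[1*(12)*conj(3) + 6*(0)*conj(1) + 3*(4)*conj(-1) + 8*(0)*conj(0) + 6*(4)*conj(-1)]
      = (1/24)[(36) + (0) + (-12) + (0) + (-24)] = 0/24 = 0
  <chi_rho, chi_5> = (1/24)[1*(12)*conj(3) + 6*(0)*conj(-1) + 3*(4)*conj(-1) + 8*(0)*conj(0) + 6*(4)*conj(1)]
      = (1/24)[(36) + (0) + (-12) + (0) + (24)] = 48/24 = 2
Dimension check: dim(rho) = sum (mult * dim) = 2*1 + 0*1 + 2*2 + 0*3 + 2*3 = 12 = chi_rho(e) = 12.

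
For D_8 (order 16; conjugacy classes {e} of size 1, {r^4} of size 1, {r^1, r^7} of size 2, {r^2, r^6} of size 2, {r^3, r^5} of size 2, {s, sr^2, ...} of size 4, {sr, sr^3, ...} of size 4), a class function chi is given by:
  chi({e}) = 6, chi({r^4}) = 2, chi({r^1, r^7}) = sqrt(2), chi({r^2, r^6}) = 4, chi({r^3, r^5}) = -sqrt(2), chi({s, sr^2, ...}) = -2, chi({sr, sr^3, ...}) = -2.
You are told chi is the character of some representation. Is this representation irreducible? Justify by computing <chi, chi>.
Not irreducible (reducible): <chi, chi> = 7 > 1.

Explanation: <chi, chi> = (1/|G|) sum_C |C| * |chi(C)|^2 = (1/16)[1*|6|^2 + 1*|2|^2 + 2*|sqrt(2)|^2 + 2*|4|^2 + 2*|-sqrt(2)|^2 + 4*|-2|^2 + 4*|-2|^2]
  = (1/16)[(36) + (4) + (4) + (32) + (4) + (16) + (16)] = 112/16 = 7.
A character is irreducible iff <chi, chi> = 1, so this representation is reducible.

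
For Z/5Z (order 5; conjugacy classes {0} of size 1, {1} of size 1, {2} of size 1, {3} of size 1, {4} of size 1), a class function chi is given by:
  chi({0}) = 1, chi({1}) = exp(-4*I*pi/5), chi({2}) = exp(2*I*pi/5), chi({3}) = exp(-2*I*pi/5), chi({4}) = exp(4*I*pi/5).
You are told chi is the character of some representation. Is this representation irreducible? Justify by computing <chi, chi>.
Irreducible: <chi, chi> = 1.

Reasoning: <chi, chi> = (1/|G|) sum_C |C| * |chi(C)|^2 = (1/5)[1*|1|^2 + 1*|exp(-4*I*pi/5)|^2 + 1*|exp(2*I*pi/5)|^2 + 1*|exp(-2*I*pi/5)|^2 + 1*|exp(4*I*pi/5)|^2]
  = (1/5)[(1) + (1) + (1) + (1) + (1)] = 5/5 = 1.
(Exp terms are combined using exp(i*s)*conj(exp(i*t)) = exp(i*(s-t)), and sums of them are collapsed using the identity that for every m > 1 the m distinct m-th roots of unity sum to 0, e.g. 1 + exp(2*I*pi/3) + exp(-2*I*pi/3) = 0.)
A character is irreducible iff <chi, chi> = 1, so this representation is irreducible.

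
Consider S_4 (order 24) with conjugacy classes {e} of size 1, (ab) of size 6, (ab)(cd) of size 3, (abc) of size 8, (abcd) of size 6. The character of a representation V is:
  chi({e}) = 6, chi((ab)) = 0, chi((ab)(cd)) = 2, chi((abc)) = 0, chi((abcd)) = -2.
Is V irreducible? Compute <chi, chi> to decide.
Not irreducible (reducible): <chi, chi> = 3 > 1.

Reasoning: <chi, chi> = (1/|G|) sum_C |C| * |chi(C)|^2 = (1/24)[1*|6|^2 + 6*|0|^2 + 3*|2|^2 + 8*|0|^2 + 6*|-2|^2]
  = (1/24)[(36) + (0) + (12) + (0) + (24)] = 72/24 = 3.
A character is irreducible iff <chi, chi> = 1, so this representation is reducible.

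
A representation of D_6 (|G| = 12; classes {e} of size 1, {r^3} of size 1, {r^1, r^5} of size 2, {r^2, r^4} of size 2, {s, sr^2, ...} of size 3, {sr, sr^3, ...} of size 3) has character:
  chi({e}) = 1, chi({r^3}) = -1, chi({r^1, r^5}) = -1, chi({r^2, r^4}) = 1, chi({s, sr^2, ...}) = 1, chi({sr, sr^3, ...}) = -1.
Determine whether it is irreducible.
Irreducible: <chi, chi> = 1.

Why: <chi, chi> = (1/|G|) sum_C |C| * |chi(C)|^2 = (1/12)[1*|1|^2 + 1*|-1|^2 + 2*|-1|^2 + 2*|1|^2 + 3*|1|^2 + 3*|-1|^2]
  = (1/12)[(1) + (1) + (2) + (2) + (3) + (3)] = 12/12 = 1.
A character is irreducible iff <chi, chi> = 1, so this representation is irreducible.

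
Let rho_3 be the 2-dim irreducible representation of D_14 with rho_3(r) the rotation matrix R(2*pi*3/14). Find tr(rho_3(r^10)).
chi_{rho_3}(r^10) = 2*cos(2*pi*3*10/14) = 2*cos(30*pi/7)

Why: rho_3(r^10) is rotation by angle 2*pi*3*10/14, whose trace is 2*cos(2*pi*3*10/14) = 2*cos(30*pi/7).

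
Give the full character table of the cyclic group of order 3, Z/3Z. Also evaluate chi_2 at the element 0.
Character table of Z/3Z (irreps indexed chi_0,...,chi_2 with chi_k(m) = zeta_3^(k*m), zeta_3 = exp(2*pi*i/3)):
  irrep \ class  {0} (size 1)  {1} (size 1)    {2} (size 1)  
  chi_0          1             1               1             
  chi_1          1             exp(2*I*pi/3)   exp(-2*I*pi/3)
  chi_2          1             exp(-2*I*pi/3)  exp(2*I*pi/3) 

Spot check: chi_2(0) = zeta_3^(2*0) = zeta_3^0 = 1.

Details: Z/3Z is abelian, so all 3 irreducible complex representations are 1-dimensional. They are given by chi_k(m) = zeta_3^(k*m) for k = 0,...,2. Row orthogonality: sum_m chi_k(m) conj(chi_l(m)) = 3 * [k = l].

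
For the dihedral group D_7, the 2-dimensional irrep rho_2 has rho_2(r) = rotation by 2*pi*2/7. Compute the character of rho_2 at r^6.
chi_{rho_2}(r^6) = 2*cos(2*pi*2*6/7) = -2*cos(3*pi/7)

Reasoning: rho_2(r^6) is rotation by angle 2*pi*2*6/7, whose trace is 2*cos(2*pi*2*6/7) = -2*cos(3*pi/7).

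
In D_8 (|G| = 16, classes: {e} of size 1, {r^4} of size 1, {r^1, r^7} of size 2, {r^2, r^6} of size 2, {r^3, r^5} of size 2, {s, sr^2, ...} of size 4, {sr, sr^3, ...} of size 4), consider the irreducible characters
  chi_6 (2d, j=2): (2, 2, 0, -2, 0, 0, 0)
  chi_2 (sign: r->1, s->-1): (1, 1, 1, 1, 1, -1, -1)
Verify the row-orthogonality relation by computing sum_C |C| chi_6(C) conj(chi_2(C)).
Sum = 0; so <chi_6, chi_2> = 0 (distinct irreducibles are orthogonal).

Compute term by term over conjugacy classes (|C| * chi_6(C) * conj(chi_2(C))):
  1*(2)*conj(1) + 1*(2)*conj(1) + 2*(0)*conj(1) + 2*(-2)*conj(1) + 2*(0)*conj(1) + 4*(0)*conj(-1) + 4*(0)*conj(-1)
  = (2) + (2) + (0) + (-4) + (0) + (0) + (0)
  = 0.
Dividing by |G| = 16 gives 0/16 = 0, matching the row-orthogonality relation <chi_6, chi_2> = [chi_6 = chi_2].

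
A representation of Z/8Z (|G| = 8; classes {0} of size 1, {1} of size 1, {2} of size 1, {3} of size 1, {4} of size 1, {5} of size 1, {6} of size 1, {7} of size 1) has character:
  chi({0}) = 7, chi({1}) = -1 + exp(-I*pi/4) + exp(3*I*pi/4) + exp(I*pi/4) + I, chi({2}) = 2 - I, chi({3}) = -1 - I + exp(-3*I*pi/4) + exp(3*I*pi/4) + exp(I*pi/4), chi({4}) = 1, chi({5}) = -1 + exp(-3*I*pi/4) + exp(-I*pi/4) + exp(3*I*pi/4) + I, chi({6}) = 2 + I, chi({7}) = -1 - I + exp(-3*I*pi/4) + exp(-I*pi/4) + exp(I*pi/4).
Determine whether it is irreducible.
Not irreducible (reducible): <chi, chi> = 9 > 1.

Details: <chi, chi> = (1/|G|) sum_C |C| * |chi(C)|^2 = (1/8)[1*|7|^2 + 1*|-1 + exp(-I*pi/4) + exp(3*I*pi/4) + exp(I*pi/4) + I|^2 + 1*|2 - I|^2 + 1*|-1 - I + exp(-3*I*pi/4) + exp(3*I*pi/4) + exp(I*pi/4)|^2 + 1*|1|^2 + 1*|-1 + exp(-3*I*pi/4) + exp(-I*pi/4) + exp(3*I*pi/4) + I|^2 + 1*|2 + I|^2 + 1*|-1 - I + exp(-3*I*pi/4) + exp(-I*pi/4) + exp(I*pi/4)|^2]
  = (1/8)[(49) + (3) + (5) + (3) + (1) + (3) + (5) + (3)] = 72/8 = 9.
(Exp terms are combined using exp(i*s)*conj(exp(i*t)) = exp(i*(s-t)), and sums of them are collapsed using the identity that for every m > 1 the m distinct m-th roots of unity sum to 0, e.g. 1 + exp(2*I*pi/3) + exp(-2*I*pi/3) = 0.)
A character is irreducible iff <chi, chi> = 1, so this representation is reducible.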